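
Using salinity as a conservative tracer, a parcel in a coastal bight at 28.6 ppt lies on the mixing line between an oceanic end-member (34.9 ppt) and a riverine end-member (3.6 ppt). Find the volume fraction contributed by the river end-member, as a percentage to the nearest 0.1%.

20.1%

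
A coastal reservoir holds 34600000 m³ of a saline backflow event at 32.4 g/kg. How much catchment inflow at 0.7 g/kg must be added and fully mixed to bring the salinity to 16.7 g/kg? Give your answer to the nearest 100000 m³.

34000000 m³

Salt balance: 34,600,000×32.4 + V×0.7 = (34,600,000+V)×16.7
1,121,040,000 + 0.7V = 577,820,000 + 16.7V
543,220,000 = 16V
V = 33,951,250 m³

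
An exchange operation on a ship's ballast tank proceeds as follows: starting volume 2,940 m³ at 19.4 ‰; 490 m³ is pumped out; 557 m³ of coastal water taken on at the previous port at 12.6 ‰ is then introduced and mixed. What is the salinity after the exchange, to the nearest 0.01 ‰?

Remaining after removal: 2,450 m³ at 19.4 ‰ (salt = 47,530)
After addition: salt = 47,530 + 557×12.6 = 54,548.2; volume = 3,007 m³
S = 54,548.2 / 3,007 = 18.1404 ‰

18.14 ‰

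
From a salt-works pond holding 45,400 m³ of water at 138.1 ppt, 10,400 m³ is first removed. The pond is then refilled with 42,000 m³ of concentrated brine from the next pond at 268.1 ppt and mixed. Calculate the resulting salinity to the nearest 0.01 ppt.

209.01 ppt

Remaining after removal: 35,000 m³ at 138.1 ppt (salt = 4,833,500)
After addition: salt = 4,833,500 + 42,000×268.1 = 16,093,700; volume = 77,000 m³
S = 16,093,700 / 77,000 = 209.0091 ppt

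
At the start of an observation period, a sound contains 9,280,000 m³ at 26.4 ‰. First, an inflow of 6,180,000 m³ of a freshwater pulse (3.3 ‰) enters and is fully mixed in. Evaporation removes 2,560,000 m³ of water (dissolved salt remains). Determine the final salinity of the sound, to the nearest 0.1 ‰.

After mixing: salt = 9,280,000×26.4 + 6,180,000×3.3 = 265,386,000; volume = 15,460,000 m³
After evaporation: salt unchanged = 265,386,000; volume = 15,460,000 − 2,560,000 = 12,900,000 m³
S = 265,386,000 / 12,900,000 = 20.5726 ‰

20.6 ‰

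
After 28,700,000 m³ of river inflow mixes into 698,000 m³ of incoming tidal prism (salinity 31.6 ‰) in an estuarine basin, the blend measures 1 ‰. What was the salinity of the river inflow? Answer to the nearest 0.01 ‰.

0.26 ‰

Salt balance: 698,000×31.6 + 28,700,000×S = 29,398,000×1
22,056,800 + 28,700,000·S = 29,398,000
S = (29,398,000 − 22,056,800) / 28,700,000 = 0.2558 ‰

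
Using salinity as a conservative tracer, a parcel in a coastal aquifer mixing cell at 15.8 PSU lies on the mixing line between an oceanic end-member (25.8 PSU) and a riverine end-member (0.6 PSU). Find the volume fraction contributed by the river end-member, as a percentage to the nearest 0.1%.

39.7%

Let f be the freshwater fraction. Salt balance per unit volume:
f×0.6 + (1−f)×25.8 = 15.8
f = (25.8 − 15.8) / (25.8 − 0.6) = 10/25.2 = 0.3968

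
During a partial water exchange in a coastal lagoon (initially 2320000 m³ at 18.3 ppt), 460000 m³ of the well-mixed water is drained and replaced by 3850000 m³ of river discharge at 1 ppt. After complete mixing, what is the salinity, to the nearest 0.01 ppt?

6.64 ppt

Remaining after removal: 1,860,000 m³ at 18.3 ppt (salt = 34,038,000)
After addition: salt = 34,038,000 + 3,850,000×1 = 37,888,000; volume = 5,710,000 m³
S = 37,888,000 / 5,710,000 = 6.6354 ppt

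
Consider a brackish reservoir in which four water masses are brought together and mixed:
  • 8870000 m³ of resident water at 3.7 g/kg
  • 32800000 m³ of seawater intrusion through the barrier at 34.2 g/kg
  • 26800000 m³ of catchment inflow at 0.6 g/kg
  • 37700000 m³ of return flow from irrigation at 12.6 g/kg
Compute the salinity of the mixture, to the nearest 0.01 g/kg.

Mass of salt is conserved:
salt = 8,870,000×3.7 + 32,800,000×34.2 + 26,800,000×0.6 + 37,700,000×12.6 = 32,819,000 + 1,121,760,000 + 16,080,000 + 475,020,000 = 1,645,679,000
volume = 8,870,000 + 32,800,000 + 26,800,000 + 37,700,000 = 106,170,000 m³
S = 1,645,679,000 / 106,170,000 = 15.5004 g/kg

15.50 g/kg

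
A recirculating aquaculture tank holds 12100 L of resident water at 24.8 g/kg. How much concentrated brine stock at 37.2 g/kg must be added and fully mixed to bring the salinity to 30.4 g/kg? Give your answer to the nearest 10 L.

9960 L

Salt balance: 12,100×24.8 + V×37.2 = (12,100+V)×30.4
300,080 + 37.2V = 367,840 + 30.4V
67,760 = 6.8V
V = 9,964.71 L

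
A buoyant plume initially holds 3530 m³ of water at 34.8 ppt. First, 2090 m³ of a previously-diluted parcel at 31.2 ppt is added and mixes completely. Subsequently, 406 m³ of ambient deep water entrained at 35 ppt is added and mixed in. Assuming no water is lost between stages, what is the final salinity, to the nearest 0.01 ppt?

Total salt / total volume:
Initial salt = 3,530×34.8 = 122,844
After stage 1: salt = 122,844 + 2,090×31.2 = 188,052; volume = 5,620 m³; S = 33.461 ppt
After stage 2: salt = 188,052 + 406×35 = 202,262; volume = 6,026 m³
S = 202,262 / 6,026 = 33.5649 ppt

33.56 ppt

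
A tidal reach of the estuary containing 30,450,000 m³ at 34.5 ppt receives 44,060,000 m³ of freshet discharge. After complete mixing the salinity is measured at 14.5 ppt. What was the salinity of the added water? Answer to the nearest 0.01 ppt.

Salt balance: 30,450,000×34.5 + 44,060,000×S = 74,510,000×14.5
1,050,525,000 + 44,060,000·S = 1,080,395,000
S = (1,080,395,000 − 1,050,525,000) / 44,060,000 = 0.6779 ppt

0.68 ppt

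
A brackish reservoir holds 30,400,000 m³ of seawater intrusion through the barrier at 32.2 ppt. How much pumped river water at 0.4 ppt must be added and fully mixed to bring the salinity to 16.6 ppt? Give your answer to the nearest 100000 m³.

Salt balance: 30,400,000×32.2 + V×0.4 = (30,400,000+V)×16.6
978,880,000 + 0.4V = 504,640,000 + 16.6V
474,240,000 = 16.2V
V = 29,274,074.07 m³

29300000 m³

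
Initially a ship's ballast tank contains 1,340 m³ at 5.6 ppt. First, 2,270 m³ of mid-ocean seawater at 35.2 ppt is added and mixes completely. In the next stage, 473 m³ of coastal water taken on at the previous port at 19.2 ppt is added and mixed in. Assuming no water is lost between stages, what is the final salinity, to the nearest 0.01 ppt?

Salt balance:
Initial salt = 1,340×5.6 = 7,504
After stage 1: salt = 7,504 + 2,270×35.2 = 87,408; volume = 3,610 m³; S = 24.213 ppt
After stage 2: salt = 87,408 + 473×19.2 = 96,489.6; volume = 4,083 m³
S = 96,489.6 / 4,083 = 23.632 ppt

23.63 ppt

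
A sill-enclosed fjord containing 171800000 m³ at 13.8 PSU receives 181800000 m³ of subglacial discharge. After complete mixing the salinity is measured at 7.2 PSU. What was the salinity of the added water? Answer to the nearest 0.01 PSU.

Salt balance: 171,800,000×13.8 + 181,800,000×S = 353,600,000×7.2
2,370,840,000 + 181,800,000·S = 2,545,920,000
S = (2,545,920,000 − 2,370,840,000) / 181,800,000 = 0.963 PSU

0.96 PSU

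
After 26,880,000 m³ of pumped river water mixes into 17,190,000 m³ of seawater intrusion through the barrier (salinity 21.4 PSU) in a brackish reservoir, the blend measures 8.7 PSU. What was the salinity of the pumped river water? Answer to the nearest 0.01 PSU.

0.58 PSU

Salt balance: 17,190,000×21.4 + 26,880,000×S = 44,070,000×8.7
367,866,000 + 26,880,000·S = 383,409,000
S = (383,409,000 − 367,866,000) / 26,880,000 = 0.5782 PSU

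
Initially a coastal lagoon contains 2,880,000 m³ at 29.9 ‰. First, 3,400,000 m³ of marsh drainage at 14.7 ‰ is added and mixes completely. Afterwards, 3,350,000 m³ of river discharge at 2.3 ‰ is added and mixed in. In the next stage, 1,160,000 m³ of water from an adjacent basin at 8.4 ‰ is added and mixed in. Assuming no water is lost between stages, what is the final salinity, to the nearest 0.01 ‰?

14.23 ‰

Total salt / total volume:
Initial salt = 2,880,000×29.9 = 86,112,000
After stage 1: salt = 86,112,000 + 3,400,000×14.7 = 136,092,000; volume = 6,280,000 m³; S = 21.671 ‰
After stage 2: salt = 136,092,000 + 3,350,000×2.3 = 143,797,000; volume = 9,630,000 m³; S = 14.932 ‰
After stage 3: salt = 143,797,000 + 1,160,000×8.4 = 153,541,000; volume = 10,790,000 m³
S = 153,541,000 / 10,790,000 = 14.2299 ‰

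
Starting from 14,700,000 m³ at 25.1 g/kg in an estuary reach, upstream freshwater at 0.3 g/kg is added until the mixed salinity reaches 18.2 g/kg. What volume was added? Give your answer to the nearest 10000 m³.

Salt balance: 14,700,000×25.1 + V×0.3 = (14,700,000+V)×18.2
368,970,000 + 0.3V = 267,540,000 + 18.2V
101,430,000 = 17.9V
V = 5,666,480.45 m³

5670000 m³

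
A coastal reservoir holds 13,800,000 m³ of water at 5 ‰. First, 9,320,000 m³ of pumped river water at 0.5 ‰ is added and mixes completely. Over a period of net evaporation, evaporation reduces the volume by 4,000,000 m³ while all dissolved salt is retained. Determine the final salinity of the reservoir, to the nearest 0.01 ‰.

3.85 ‰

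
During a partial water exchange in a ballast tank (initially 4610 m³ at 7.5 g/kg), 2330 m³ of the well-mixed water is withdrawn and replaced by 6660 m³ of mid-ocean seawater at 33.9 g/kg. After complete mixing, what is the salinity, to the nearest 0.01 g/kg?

Remaining after removal: 2,280 m³ at 7.5 g/kg (salt = 17,100)
After addition: salt = 17,100 + 6,660×33.9 = 242,874; volume = 8,940 m³
S = 242,874 / 8,940 = 27.1671 g/kg

27.17 g/kg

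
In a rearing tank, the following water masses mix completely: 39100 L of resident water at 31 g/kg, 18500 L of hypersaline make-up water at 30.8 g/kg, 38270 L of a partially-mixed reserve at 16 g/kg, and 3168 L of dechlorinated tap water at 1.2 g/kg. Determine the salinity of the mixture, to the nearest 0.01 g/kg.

24.21 g/kg

By conservation of dissolved salt,
salt = 39,100×31 + 18,500×30.8 + 38,270×16 + 3,168×1.2 = 1,212,100 + 569,800 + 612,320 + 3,801.6 = 2,398,021.6
volume = 39,100 + 18,500 + 38,270 + 3,168 = 99,038 L
S = 2,398,021.6 / 99,038 = 24.2131 g/kg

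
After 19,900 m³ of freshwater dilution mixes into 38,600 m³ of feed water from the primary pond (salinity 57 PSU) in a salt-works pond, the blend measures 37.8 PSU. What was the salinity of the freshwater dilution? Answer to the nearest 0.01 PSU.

0.56 PSU

Salt balance: 38,600×57 + 19,900×S = 58,500×37.8
2,200,200 + 19,900·S = 2,211,300
S = (2,211,300 − 2,200,200) / 19,900 = 0.5578 PSU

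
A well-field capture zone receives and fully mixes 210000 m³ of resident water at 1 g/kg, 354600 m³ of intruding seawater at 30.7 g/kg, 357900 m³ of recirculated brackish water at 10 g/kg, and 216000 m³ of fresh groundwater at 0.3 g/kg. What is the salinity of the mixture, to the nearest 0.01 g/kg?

12.95 g/kg

Weighted by volume,
salt = 210,000×1 + 354,600×30.7 + 357,900×10 + 216,000×0.3 = 210,000 + 10,886,220 + 3,579,000 + 64,800 = 14,740,020
volume = 210,000 + 354,600 + 357,900 + 216,000 = 1,138,500 m³
S = 14,740,020 / 1,138,500 = 12.9469 g/kg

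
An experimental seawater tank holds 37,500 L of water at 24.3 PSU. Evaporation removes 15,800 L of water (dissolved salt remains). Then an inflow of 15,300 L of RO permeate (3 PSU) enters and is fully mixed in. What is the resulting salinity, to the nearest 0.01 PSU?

After evaporation: salt = 37,500×24.3 = 911,250; volume = 37,500 − 15,800 = 21,700 L
After mixing: salt = 911,250 + 15,300×3 = 957,150; volume = 21,700 + 15,300 = 37,000 L
S = 957,150 / 37,000 = 25.8689 PSU

25.87 PSU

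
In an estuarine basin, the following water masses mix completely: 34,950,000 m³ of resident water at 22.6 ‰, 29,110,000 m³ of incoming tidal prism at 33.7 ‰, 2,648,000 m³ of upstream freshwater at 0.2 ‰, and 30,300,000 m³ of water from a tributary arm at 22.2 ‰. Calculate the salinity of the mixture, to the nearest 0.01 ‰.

Salt balance:
salt = 34,950,000×22.6 + 29,110,000×33.7 + 2,648,000×0.2 + 30,300,000×22.2 = 789,870,000 + 981,007,000 + 529,600 + 672,660,000 = 2,444,066,600
volume = 34,950,000 + 29,110,000 + 2,648,000 + 30,300,000 = 97,008,000 m³
S = 2,444,066,600 / 97,008,000 = 25.1945 ‰

25.19 ‰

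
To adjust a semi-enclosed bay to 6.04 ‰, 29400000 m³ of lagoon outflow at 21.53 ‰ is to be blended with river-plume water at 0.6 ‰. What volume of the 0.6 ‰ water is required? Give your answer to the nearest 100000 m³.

Salt balance: 29,400,000×21.53 + V×0.6 = (29,400,000+V)×6.04
632,982,000 + 0.6V = 177,576,000 + 6.04V
455,406,000 = 5.44V
V = 83,714,338.24 m³

83700000 m³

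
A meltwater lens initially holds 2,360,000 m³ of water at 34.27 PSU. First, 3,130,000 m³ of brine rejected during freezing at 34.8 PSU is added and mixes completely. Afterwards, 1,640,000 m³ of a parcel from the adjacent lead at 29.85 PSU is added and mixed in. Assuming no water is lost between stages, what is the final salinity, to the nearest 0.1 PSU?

By conservation of dissolved salt,
Initial salt = 2,360,000×34.27 = 80,877,200
After stage 1: salt = 80,877,200 + 3,130,000×34.8 = 189,801,200; volume = 5,490,000 m³; S = 34.572 PSU
After stage 2: salt = 189,801,200 + 1,640,000×29.85 = 238,755,200; volume = 7,130,000 m³
S = 238,755,200 / 7,130,000 = 33.486 PSU

33.5 PSU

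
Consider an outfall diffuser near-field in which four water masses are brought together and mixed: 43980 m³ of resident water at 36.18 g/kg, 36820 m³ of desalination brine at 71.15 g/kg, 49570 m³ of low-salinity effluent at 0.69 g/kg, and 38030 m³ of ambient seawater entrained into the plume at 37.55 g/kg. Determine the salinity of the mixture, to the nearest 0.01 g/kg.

Mass of salt is conserved:
salt = 43,980×36.18 + 36,820×71.15 + 49,570×0.69 + 38,030×37.55 = 1,591,196.4 + 2,619,743 + 34,203.3 + 1,428,026.5 = 5,673,169.2
volume = 43,980 + 36,820 + 49,570 + 38,030 = 168,400 m³
S = 5,673,169.2 / 168,400 = 33.6887 g/kg

33.69 g/kg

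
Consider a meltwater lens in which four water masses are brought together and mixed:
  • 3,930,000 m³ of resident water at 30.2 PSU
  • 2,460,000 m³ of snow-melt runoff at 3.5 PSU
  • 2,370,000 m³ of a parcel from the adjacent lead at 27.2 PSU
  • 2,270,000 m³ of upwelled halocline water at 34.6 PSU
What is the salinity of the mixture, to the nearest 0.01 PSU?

24.51 PSU

Total salt / total volume:
salt = 3,930,000×30.2 + 2,460,000×3.5 + 2,370,000×27.2 + 2,270,000×34.6 = 118,686,000 + 8,610,000 + 64,464,000 + 78,542,000 = 270,302,000
volume = 3,930,000 + 2,460,000 + 2,370,000 + 2,270,000 = 11,030,000 m³
S = 270,302,000 / 11,030,000 = 24.5061 PSU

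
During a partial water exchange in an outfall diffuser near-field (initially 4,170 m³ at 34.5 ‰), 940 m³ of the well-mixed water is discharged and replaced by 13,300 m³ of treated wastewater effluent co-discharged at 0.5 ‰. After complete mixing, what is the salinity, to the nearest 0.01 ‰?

7.14 ‰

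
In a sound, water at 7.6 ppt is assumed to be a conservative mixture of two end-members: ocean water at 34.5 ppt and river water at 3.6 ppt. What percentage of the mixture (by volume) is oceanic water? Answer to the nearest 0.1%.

Let g be the oceanic fraction. Salt balance per unit volume:
g×34.5 + (1−g)×3.6 = 7.6
g = (7.6 − 3.6) / (34.5 − 3.6) = 4/30.9 = 0.1294

12.9%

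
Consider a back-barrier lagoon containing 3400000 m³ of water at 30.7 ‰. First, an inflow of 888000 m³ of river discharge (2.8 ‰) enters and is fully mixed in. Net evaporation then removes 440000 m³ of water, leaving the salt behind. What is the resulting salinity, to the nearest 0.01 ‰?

After mixing: salt = 3,400,000×30.7 + 888,000×2.8 = 106,866,400; volume = 4,288,000 m³
After evaporation: salt unchanged = 106,866,400; volume = 4,288,000 − 440,000 = 3,848,000 m³
S = 106,866,400 / 3,848,000 = 27.7719 ‰

27.77 ‰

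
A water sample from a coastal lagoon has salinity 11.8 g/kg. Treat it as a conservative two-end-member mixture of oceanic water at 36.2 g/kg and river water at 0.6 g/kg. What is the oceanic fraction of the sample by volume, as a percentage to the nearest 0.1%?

31.5%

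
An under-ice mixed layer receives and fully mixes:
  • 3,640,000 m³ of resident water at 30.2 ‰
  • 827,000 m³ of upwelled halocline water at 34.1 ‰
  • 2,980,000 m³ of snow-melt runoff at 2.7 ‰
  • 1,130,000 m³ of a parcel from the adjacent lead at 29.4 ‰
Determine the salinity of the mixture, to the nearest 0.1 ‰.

20.9 ‰

By conservation of dissolved salt,
salt = 3,640,000×30.2 + 827,000×34.1 + 2,980,000×2.7 + 1,130,000×29.4 = 109,928,000 + 28,200,700 + 8,046,000 + 33,222,000 = 179,396,700
volume = 3,640,000 + 827,000 + 2,980,000 + 1,130,000 = 8,577,000 m³
S = 179,396,700 / 8,577,000 = 20.916 ‰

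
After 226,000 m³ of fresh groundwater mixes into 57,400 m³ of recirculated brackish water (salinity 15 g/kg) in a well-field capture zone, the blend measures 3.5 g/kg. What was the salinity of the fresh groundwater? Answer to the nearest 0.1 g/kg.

Salt balance: 57,400×15 + 226,000×S = 283,400×3.5
861,000 + 226,000·S = 991,900
S = (991,900 − 861,000) / 226,000 = 0.5792 g/kg

0.6 g/kg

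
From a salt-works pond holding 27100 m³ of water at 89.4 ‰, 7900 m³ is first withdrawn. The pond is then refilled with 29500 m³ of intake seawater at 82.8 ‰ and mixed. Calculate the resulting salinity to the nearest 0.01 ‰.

Remaining after removal: 19,200 m³ at 89.4 ‰ (salt = 1,716,480)
After addition: salt = 1,716,480 + 29,500×82.8 = 4,159,080; volume = 48,700 m³
S = 4,159,080 / 48,700 = 85.4021 ‰

85.40 ‰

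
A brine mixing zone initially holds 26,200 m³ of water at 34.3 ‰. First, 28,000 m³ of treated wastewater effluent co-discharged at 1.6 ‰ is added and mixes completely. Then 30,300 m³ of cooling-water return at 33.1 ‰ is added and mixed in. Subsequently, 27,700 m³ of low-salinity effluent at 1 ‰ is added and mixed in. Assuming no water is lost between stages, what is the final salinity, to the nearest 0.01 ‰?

Total salt / total volume:
Initial salt = 26,200×34.3 = 898,660
After stage 1: salt = 898,660 + 28,000×1.6 = 943,460; volume = 54,200 m³; S = 17.407 ‰
After stage 2: salt = 943,460 + 30,300×33.1 = 1,946,390; volume = 84,500 m³; S = 23.034 ‰
After stage 3: salt = 1,946,390 + 27,700×1 = 1,974,090; volume = 112,200 m³
S = 1,974,090 / 112,200 = 17.5944 ‰

17.59 ‰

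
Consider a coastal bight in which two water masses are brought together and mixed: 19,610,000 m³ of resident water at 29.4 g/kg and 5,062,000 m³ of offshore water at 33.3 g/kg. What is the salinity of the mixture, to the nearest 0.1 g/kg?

Total salt / total volume:
salt = 19,610,000×29.4 + 5,062,000×33.3 = 576,534,000 + 168,564,600 = 745,098,600
volume = 19,610,000 + 5,062,000 = 24,672,000 m³
S = 745,098,600 / 24,672,000 = 30.2 g/kg

30.2 g/kg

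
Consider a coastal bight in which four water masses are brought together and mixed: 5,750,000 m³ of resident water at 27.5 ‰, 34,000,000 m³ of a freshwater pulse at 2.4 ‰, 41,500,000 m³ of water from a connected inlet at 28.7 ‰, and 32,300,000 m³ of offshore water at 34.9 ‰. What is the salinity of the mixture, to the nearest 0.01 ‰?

22.53 ‰

Weighted by volume,
salt = 5,750,000×27.5 + 34,000,000×2.4 + 41,500,000×28.7 + 32,300,000×34.9 = 158,125,000 + 81,600,000 + 1,191,050,000 + 1,127,270,000 = 2,558,045,000
volume = 5,750,000 + 34,000,000 + 41,500,000 + 32,300,000 = 113,550,000 m³
S = 2,558,045,000 / 113,550,000 = 22.5279 ‰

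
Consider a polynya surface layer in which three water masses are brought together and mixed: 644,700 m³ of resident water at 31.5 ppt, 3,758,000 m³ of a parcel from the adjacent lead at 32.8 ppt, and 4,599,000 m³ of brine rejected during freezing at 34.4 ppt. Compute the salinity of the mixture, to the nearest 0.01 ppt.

33.52 ppt

Conserving salt mass:
salt = 644,700×31.5 + 3,758,000×32.8 + 4,599,000×34.4 = 20,308,050 + 123,262,400 + 158,205,600 = 301,776,050
volume = 644,700 + 3,758,000 + 4,599,000 = 9,001,700 m³
S = 301,776,050 / 9,001,700 = 33.5243 ppt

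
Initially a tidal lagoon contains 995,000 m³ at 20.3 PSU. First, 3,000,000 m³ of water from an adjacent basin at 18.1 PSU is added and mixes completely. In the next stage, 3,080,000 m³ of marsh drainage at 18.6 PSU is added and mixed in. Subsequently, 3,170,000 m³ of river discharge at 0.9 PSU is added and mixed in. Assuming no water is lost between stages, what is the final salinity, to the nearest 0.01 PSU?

13.14 PSU

By conservation of dissolved salt,
Initial salt = 995,000×20.3 = 20,198,500
After stage 1: salt = 20,198,500 + 3,000,000×18.1 = 74,498,500; volume = 3,995,000 m³; S = 18.648 PSU
After stage 2: salt = 74,498,500 + 3,080,000×18.6 = 131,786,500; volume = 7,075,000 m³; S = 18.627 PSU
After stage 3: salt = 131,786,500 + 3,170,000×0.9 = 134,639,500; volume = 10,245,000 m³
S = 134,639,500 / 10,245,000 = 13.142 PSU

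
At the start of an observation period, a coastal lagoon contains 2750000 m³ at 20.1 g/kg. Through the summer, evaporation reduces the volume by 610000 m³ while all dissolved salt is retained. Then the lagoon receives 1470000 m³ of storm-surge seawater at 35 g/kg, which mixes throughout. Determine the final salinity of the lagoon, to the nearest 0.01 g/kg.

29.56 g/kg

After evaporation: salt = 2,750,000×20.1 = 55,275,000; volume = 2,750,000 − 610,000 = 2,140,000 m³
After mixing: salt = 55,275,000 + 1,470,000×35 = 106,725,000; volume = 2,140,000 + 1,470,000 = 3,610,000 m³
S = 106,725,000 / 3,610,000 = 29.5637 g/kg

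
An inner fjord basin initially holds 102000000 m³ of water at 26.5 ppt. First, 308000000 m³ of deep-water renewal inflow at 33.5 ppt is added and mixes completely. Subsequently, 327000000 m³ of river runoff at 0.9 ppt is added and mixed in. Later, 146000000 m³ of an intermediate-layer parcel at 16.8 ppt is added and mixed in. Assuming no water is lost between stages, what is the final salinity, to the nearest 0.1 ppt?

Conserving salt mass:
Initial salt = 102,000,000×26.5 = 2,703,000,000
After stage 1: salt = 2,703,000,000 + 308,000,000×33.5 = 13,021,000,000; volume = 410,000,000 m³; S = 31.759 ppt
After stage 2: salt = 13,021,000,000 + 327,000,000×0.9 = 13,315,300,000; volume = 737,000,000 m³; S = 18.067 ppt
After stage 3: salt = 13,315,300,000 + 146,000,000×16.8 = 15,768,100,000; volume = 883,000,000 m³
S = 15,768,100,000 / 883,000,000 = 17.8574 ppt

17.9 ppt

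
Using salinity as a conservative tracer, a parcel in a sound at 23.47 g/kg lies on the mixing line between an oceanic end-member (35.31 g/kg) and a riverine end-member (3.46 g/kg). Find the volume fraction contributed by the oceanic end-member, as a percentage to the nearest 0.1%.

Let g be the oceanic fraction. Salt balance per unit volume:
g×35.31 + (1−g)×3.46 = 23.47
g = (23.47 − 3.46) / (35.31 − 3.46) = 20.01/31.85 = 0.6283

62.8%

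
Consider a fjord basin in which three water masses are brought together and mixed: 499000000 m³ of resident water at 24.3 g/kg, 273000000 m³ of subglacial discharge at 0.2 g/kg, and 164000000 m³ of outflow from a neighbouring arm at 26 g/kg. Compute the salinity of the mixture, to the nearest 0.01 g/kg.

17.57 g/kg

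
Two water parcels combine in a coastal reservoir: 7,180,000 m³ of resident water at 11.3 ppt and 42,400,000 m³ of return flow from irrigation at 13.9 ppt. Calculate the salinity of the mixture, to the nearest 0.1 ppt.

Salt balance:
salt = 7,180,000×11.3 + 42,400,000×13.9 = 81,134,000 + 589,360,000 = 670,494,000
volume = 7,180,000 + 42,400,000 = 49,580,000 m³
S = 670,494,000 / 49,580,000 = 13.523 ppt

13.5 ppt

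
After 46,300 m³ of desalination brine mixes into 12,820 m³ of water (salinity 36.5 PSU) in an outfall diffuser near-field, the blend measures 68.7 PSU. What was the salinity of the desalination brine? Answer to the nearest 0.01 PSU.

77.62 PSU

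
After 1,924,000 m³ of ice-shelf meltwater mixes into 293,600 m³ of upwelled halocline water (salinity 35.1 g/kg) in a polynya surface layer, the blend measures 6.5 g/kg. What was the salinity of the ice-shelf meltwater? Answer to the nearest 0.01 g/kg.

2.14 g/kg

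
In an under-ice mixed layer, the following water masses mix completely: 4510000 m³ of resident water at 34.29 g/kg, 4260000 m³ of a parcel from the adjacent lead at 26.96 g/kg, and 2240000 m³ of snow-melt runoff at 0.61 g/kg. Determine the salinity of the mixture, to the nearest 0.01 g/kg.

24.60 g/kg

By conservation of dissolved salt,
salt = 4,510,000×34.29 + 4,260,000×26.96 + 2,240,000×0.61 = 154,647,900 + 114,849,600 + 1,366,400 = 270,863,900
volume = 4,510,000 + 4,260,000 + 2,240,000 = 11,010,000 m³
S = 270,863,900 / 11,010,000 = 24.6016 g/kg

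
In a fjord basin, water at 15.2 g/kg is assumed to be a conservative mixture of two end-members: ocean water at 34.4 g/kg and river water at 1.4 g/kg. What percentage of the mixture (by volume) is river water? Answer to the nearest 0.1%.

58.2%

Let f be the freshwater fraction. Salt balance per unit volume:
f×1.4 + (1−f)×34.4 = 15.2
f = (34.4 − 15.2) / (34.4 − 1.4) = 19.2/33 = 0.5818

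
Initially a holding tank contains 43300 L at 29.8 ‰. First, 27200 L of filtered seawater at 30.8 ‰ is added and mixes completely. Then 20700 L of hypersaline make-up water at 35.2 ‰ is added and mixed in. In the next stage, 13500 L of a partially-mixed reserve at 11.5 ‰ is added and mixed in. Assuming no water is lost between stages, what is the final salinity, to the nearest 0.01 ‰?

By conservation of dissolved salt,
Initial salt = 43,300×29.8 = 1,290,340
After stage 1: salt = 1,290,340 + 27,200×30.8 = 2,128,100; volume = 70,500 L; S = 30.186 ‰
After stage 2: salt = 2,128,100 + 20,700×35.2 = 2,856,740; volume = 91,200 L; S = 31.324 ‰
After stage 3: salt = 2,856,740 + 13,500×11.5 = 3,011,990; volume = 104,700 L
S = 3,011,990 / 104,700 = 28.7678 ‰

28.77 ‰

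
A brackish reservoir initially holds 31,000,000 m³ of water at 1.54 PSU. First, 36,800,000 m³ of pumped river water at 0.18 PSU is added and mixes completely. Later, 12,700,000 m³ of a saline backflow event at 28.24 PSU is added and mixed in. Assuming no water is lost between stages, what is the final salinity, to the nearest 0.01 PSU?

By conservation of dissolved salt,
Initial salt = 31,000,000×1.54 = 47,740,000
After stage 1: salt = 47,740,000 + 36,800,000×0.18 = 54,364,000; volume = 67,800,000 m³; S = 0.802 PSU
After stage 2: salt = 54,364,000 + 12,700,000×28.24 = 413,012,000; volume = 80,500,000 m³
S = 413,012,000 / 80,500,000 = 5.1306 PSU

5.13 PSU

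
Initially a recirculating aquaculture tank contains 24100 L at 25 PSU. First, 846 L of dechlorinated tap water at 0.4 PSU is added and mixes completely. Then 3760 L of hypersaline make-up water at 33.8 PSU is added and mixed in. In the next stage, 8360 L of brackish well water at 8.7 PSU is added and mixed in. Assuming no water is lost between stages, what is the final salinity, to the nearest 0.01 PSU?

Weighted by volume,
Initial salt = 24,100×25 = 602,500
After stage 1: salt = 602,500 + 846×0.4 = 602,838.4; volume = 24,946 L; S = 24.166 PSU
After stage 2: salt = 602,838.4 + 3,760×33.8 = 729,926.4; volume = 28,706 L; S = 25.428 PSU
After stage 3: salt = 729,926.4 + 8,360×8.7 = 802,658.4; volume = 37,066 L
S = 802,658.4 / 37,066 = 21.6548 PSU

21.65 PSU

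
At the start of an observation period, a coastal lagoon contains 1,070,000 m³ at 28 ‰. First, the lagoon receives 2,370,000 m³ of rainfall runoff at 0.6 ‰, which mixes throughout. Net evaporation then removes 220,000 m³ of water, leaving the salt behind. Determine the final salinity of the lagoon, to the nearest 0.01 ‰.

9.75 ‰

After mixing: salt = 1,070,000×28 + 2,370,000×0.6 = 31,382,000; volume = 3,440,000 m³
After evaporation: salt unchanged = 31,382,000; volume = 3,440,000 − 220,000 = 3,220,000 m³
S = 31,382,000 / 3,220,000 = 9.746 ‰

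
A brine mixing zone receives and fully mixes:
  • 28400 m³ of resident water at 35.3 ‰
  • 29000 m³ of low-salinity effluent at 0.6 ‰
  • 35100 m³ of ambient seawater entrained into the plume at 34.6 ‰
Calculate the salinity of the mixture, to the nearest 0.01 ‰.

Mass of salt is conserved:
salt = 28,400×35.3 + 29,000×0.6 + 35,100×34.6 = 1,002,520 + 17,400 + 1,214,460 = 2,234,380
volume = 28,400 + 29,000 + 35,100 = 92,500 m³
S = 2,234,380 / 92,500 = 24.1555 ‰

24.16 ‰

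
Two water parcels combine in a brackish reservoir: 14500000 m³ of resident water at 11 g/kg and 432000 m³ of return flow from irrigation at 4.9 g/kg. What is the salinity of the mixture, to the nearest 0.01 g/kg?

10.82 g/kg

Weighted by volume,
salt = 14,500,000×11 + 432,000×4.9 = 159,500,000 + 2,116,800 = 161,616,800
volume = 14,500,000 + 432,000 = 14,932,000 m³
S = 161,616,800 / 14,932,000 = 10.8235 g/kg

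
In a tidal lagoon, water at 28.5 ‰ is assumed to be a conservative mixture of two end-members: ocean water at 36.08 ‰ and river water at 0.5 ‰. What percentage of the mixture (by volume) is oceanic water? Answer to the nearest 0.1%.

78.7%

Let g be the oceanic fraction. Salt balance per unit volume:
g×36.08 + (1−g)×0.5 = 28.5
g = (28.5 − 0.5) / (36.08 − 0.5) = 28/35.58 = 0.787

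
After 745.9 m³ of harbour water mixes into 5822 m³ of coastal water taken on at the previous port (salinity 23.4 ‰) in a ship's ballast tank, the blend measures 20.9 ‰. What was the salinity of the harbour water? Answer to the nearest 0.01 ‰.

Salt balance: 5,822×23.4 + 745.9×S = 6,567.9×20.9
136,234.8 + 745.9·S = 137,269.11
S = (137,269.11 − 136,234.8) / 745.9 = 1.3867 ‰

1.39 ‰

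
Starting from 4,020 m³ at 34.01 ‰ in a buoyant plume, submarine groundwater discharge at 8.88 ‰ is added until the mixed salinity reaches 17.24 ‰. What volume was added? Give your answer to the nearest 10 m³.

8060 m³

Salt balance: 4,020×34.01 + V×8.88 = (4,020+V)×17.24
136,720.2 + 8.88V = 69,304.8 + 17.24V
67,415.4 = 8.36V
V = 8,064.04 m³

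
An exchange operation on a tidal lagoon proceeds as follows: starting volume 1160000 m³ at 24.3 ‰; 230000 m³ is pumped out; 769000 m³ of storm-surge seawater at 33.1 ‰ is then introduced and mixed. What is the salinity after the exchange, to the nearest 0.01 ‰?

28.28 ‰

Remaining after removal: 930,000 m³ at 24.3 ‰ (salt = 22,599,000)
After addition: salt = 22,599,000 + 769,000×33.1 = 48,052,900; volume = 1,699,000 m³
S = 48,052,900 / 1,699,000 = 28.283 ‰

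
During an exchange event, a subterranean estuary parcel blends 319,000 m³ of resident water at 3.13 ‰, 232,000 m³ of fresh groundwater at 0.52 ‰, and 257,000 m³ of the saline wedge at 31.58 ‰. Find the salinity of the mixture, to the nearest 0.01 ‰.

11.43 ‰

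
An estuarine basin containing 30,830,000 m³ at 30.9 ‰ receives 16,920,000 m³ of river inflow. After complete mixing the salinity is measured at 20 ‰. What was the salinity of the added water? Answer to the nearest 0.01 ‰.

0.14 ‰

Salt balance: 30,830,000×30.9 + 16,920,000×S = 47,750,000×20
952,647,000 + 16,920,000·S = 955,000,000
S = (955,000,000 − 952,647,000) / 16,920,000 = 0.1391 ‰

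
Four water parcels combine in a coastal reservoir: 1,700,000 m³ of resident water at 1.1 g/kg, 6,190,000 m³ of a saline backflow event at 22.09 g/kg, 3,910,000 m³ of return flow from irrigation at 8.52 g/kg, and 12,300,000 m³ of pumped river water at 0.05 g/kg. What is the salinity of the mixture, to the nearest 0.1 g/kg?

7.2 g/kg

By conservation of dissolved salt,
salt = 1,700,000×1.1 + 6,190,000×22.09 + 3,910,000×8.52 + 12,300,000×0.05 = 1,870,000 + 136,737,100 + 33,313,200 + 615,000 = 172,535,300
volume = 1,700,000 + 6,190,000 + 3,910,000 + 12,300,000 = 24,100,000 m³
S = 172,535,300 / 24,100,000 = 7.159 g/kg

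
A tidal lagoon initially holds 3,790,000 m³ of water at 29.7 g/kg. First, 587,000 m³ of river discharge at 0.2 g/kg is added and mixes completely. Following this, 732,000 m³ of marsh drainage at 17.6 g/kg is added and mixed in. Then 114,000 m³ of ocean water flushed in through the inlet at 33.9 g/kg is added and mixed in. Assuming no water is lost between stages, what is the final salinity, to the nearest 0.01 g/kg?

24.78 g/kg

Conserving salt mass:
Initial salt = 3,790,000×29.7 = 112,563,000
After stage 1: salt = 112,563,000 + 587,000×0.2 = 112,680,400; volume = 4,377,000 m³; S = 25.744 g/kg
After stage 2: salt = 112,680,400 + 732,000×17.6 = 125,563,600; volume = 5,109,000 m³; S = 24.577 g/kg
After stage 3: salt = 125,563,600 + 114,000×33.9 = 129,428,200; volume = 5,223,000 m³
S = 129,428,200 / 5,223,000 = 24.7804 g/kg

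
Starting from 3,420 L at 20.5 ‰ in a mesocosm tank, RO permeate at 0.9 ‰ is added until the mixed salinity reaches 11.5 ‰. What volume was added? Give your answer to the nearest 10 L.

2900 L

Salt balance: 3,420×20.5 + V×0.9 = (3,420+V)×11.5
70,110 + 0.9V = 39,330 + 11.5V
30,780 = 10.6V
V = 2,903.77 L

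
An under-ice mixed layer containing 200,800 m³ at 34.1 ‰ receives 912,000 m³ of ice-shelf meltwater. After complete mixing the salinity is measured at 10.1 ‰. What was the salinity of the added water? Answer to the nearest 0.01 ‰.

Salt balance: 200,800×34.1 + 912,000×S = 1,112,800×10.1
6,847,280 + 912,000·S = 11,239,280
S = (11,239,280 − 6,847,280) / 912,000 = 4.8158 ‰

4.82 ‰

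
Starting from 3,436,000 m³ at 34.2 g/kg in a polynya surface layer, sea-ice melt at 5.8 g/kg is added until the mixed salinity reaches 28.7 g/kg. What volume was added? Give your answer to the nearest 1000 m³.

Salt balance: 3,436,000×34.2 + V×5.8 = (3,436,000+V)×28.7
117,511,200 + 5.8V = 98,613,200 + 28.7V
18,898,000 = 22.9V
V = 825,240.17 m³

825000 m³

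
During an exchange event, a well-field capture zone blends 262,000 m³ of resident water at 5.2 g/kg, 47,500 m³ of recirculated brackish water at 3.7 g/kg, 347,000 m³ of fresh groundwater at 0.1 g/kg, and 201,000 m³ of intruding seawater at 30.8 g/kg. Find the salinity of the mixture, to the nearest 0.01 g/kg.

By conservation of dissolved salt,
salt = 262,000×5.2 + 47,500×3.7 + 347,000×0.1 + 201,000×30.8 = 1,362,400 + 175,750 + 34,700 + 6,190,800 = 7,763,650
volume = 262,000 + 47,500 + 347,000 + 201,000 = 857,500 m³
S = 7,763,650 / 857,500 = 9.0538 g/kg

9.05 g/kg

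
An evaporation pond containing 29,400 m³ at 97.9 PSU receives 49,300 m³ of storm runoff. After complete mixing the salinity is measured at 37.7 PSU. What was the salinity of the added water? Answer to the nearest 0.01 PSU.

Salt balance: 29,400×97.9 + 49,300×S = 78,700×37.7
2,878,260 + 49,300·S = 2,966,990
S = (2,966,990 − 2,878,260) / 49,300 = 1.7998 PSU

1.80 PSU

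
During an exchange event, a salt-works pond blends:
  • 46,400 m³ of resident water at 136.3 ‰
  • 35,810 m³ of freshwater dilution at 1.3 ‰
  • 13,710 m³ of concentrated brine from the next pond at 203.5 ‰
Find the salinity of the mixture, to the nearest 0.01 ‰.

Mass of salt is conserved:
salt = 46,400×136.3 + 35,810×1.3 + 13,710×203.5 = 6,324,320 + 46,553 + 2,789,985 = 9,160,858
volume = 46,400 + 35,810 + 13,710 = 95,920 m³
S = 9,160,858 / 95,920 = 95.5052 ‰

95.51 ‰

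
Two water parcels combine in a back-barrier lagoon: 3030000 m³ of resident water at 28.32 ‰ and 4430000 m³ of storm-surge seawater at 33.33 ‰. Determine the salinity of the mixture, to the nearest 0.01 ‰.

31.30 ‰

Total salt / total volume:
salt = 3,030,000×28.32 + 4,430,000×33.33 = 85,809,600 + 147,651,900 = 233,461,500
volume = 3,030,000 + 4,430,000 = 7,460,000 m³
S = 233,461,500 / 7,460,000 = 31.2951 ‰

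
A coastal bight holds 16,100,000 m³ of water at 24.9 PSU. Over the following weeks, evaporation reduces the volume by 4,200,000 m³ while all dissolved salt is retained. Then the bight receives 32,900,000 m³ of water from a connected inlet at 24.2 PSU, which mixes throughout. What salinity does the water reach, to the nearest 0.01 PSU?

26.72 PSU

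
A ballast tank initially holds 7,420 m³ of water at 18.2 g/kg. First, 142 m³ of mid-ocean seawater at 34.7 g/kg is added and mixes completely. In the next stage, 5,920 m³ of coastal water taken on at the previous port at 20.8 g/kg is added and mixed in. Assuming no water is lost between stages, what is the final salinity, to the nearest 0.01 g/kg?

19.52 g/kg

By conservation of dissolved salt,
Initial salt = 7,420×18.2 = 135,044
After stage 1: salt = 135,044 + 142×34.7 = 139,971.4; volume = 7,562 m³; S = 18.51 g/kg
After stage 2: salt = 139,971.4 + 5,920×20.8 = 263,107.4; volume = 13,482 m³
S = 263,107.4 / 13,482 = 19.5155 g/kg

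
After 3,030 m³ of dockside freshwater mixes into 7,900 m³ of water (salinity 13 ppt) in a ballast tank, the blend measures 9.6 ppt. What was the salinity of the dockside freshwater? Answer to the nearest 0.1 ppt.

Salt balance: 7,900×13 + 3,030×S = 10,930×9.6
102,700 + 3,030·S = 104,928
S = (104,928 − 102,700) / 3,030 = 0.7353 ppt

0.7 ppt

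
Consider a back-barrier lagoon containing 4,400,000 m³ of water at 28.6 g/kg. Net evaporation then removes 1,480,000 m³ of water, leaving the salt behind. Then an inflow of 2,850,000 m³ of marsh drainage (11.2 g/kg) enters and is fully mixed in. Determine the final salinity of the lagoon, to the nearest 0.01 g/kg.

After evaporation: salt = 4,400,000×28.6 = 125,840,000; volume = 4,400,000 − 1,480,000 = 2,920,000 m³
After mixing: salt = 125,840,000 + 2,850,000×11.2 = 157,760,000; volume = 2,920,000 + 2,850,000 = 5,770,000 m³
S = 157,760,000 / 5,770,000 = 27.3414 g/kg

27.34 g/kg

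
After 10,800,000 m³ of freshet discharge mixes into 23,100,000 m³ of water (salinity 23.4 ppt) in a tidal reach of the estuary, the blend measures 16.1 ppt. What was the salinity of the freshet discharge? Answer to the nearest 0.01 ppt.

0.49 ppt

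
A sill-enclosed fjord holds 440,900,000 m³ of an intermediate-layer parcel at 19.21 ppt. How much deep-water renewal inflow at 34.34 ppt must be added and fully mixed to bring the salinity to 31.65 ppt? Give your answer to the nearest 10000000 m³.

Salt balance: 440,900,000×19.21 + V×34.34 = (440,900,000+V)×31.65
8,469,689,000 + 34.34V = 13,954,485,000 + 31.65V
5,484,796,000 = 2.69V
V = 2,038,957,620.82 m³

2040000000 m³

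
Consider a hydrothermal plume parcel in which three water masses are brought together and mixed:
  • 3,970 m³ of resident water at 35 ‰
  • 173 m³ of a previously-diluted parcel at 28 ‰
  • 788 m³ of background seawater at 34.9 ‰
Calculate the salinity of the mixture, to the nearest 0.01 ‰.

34.74 ‰

Conserving salt mass:
salt = 3,970×35 + 173×28 + 788×34.9 = 138,950 + 4,844 + 27,501.2 = 171,295.2
volume = 3,970 + 173 + 788 = 4,931 m³
S = 171,295.2 / 4,931 = 34.7384 ‰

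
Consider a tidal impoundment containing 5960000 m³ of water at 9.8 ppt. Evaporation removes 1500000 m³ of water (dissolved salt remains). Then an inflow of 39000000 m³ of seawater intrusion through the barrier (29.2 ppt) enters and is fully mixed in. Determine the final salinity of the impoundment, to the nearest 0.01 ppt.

After evaporation: salt = 5,960,000×9.8 = 58,408,000; volume = 5,960,000 − 1,500,000 = 4,460,000 m³
After mixing: salt = 58,408,000 + 39,000,000×29.2 = 1,197,208,000; volume = 4,460,000 + 39,000,000 = 43,460,000 m³
S = 1,197,208,000 / 43,460,000 = 27.5474 ppt

27.55 ppt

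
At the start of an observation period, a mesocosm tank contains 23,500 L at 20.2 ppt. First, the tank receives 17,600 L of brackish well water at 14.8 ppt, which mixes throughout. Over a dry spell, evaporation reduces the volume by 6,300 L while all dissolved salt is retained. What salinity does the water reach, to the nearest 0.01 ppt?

21.13 ppt

After mixing: salt = 23,500×20.2 + 17,600×14.8 = 735,180; volume = 41,100 L
After evaporation: salt unchanged = 735,180; volume = 41,100 − 6,300 = 34,800 L
S = 735,180 / 34,800 = 21.1259 ppt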